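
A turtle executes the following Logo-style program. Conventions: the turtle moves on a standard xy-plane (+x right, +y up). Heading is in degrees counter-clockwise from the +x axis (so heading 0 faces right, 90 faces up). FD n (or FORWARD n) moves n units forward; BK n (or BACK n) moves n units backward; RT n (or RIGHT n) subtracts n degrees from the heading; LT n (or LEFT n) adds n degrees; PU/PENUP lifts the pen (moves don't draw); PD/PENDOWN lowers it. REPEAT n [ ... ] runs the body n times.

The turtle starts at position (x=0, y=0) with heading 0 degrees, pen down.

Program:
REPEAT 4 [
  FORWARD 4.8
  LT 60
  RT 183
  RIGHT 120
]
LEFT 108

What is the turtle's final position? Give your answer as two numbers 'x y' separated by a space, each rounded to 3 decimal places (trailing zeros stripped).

Executing turtle program step by step:
Start: pos=(0,0), heading=0, pen down
REPEAT 4 [
  -- iteration 1/4 --
  FD 4.8: (0,0) -> (4.8,0) [heading=0, draw]
  LT 60: heading 0 -> 60
  RT 183: heading 60 -> 237
  RT 120: heading 237 -> 117
  -- iteration 2/4 --
  FD 4.8: (4.8,0) -> (2.621,4.277) [heading=117, draw]
  LT 60: heading 117 -> 177
  RT 183: heading 177 -> 354
  RT 120: heading 354 -> 234
  -- iteration 3/4 --
  FD 4.8: (2.621,4.277) -> (-0.201,0.394) [heading=234, draw]
  LT 60: heading 234 -> 294
  RT 183: heading 294 -> 111
  RT 120: heading 111 -> 351
  -- iteration 4/4 --
  FD 4.8: (-0.201,0.394) -> (4.54,-0.357) [heading=351, draw]
  LT 60: heading 351 -> 51
  RT 183: heading 51 -> 228
  RT 120: heading 228 -> 108
]
LT 108: heading 108 -> 216
Final: pos=(4.54,-0.357), heading=216, 4 segment(s) drawn

Answer: 4.54 -0.357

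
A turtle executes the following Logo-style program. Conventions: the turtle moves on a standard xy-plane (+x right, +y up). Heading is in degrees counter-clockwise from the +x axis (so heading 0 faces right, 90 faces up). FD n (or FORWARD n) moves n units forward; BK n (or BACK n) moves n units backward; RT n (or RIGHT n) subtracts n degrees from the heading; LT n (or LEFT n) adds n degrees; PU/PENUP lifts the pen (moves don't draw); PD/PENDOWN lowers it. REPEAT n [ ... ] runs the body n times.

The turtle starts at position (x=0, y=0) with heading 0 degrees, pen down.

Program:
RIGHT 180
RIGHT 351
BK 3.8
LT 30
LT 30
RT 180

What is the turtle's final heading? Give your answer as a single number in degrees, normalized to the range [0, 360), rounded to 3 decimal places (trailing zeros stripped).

Answer: 69

Derivation:
Executing turtle program step by step:
Start: pos=(0,0), heading=0, pen down
RT 180: heading 0 -> 180
RT 351: heading 180 -> 189
BK 3.8: (0,0) -> (3.753,0.594) [heading=189, draw]
LT 30: heading 189 -> 219
LT 30: heading 219 -> 249
RT 180: heading 249 -> 69
Final: pos=(3.753,0.594), heading=69, 1 segment(s) drawn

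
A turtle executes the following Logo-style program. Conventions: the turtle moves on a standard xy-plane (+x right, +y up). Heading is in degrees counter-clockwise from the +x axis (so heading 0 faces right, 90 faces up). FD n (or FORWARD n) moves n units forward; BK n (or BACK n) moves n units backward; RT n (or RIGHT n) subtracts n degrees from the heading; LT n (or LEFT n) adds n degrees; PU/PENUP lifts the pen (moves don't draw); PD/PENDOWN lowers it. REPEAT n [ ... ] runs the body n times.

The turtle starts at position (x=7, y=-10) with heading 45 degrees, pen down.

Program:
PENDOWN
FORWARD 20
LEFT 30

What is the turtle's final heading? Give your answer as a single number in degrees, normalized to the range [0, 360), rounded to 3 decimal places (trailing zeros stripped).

Answer: 75

Derivation:
Executing turtle program step by step:
Start: pos=(7,-10), heading=45, pen down
PD: pen down
FD 20: (7,-10) -> (21.142,4.142) [heading=45, draw]
LT 30: heading 45 -> 75
Final: pos=(21.142,4.142), heading=75, 1 segment(s) drawn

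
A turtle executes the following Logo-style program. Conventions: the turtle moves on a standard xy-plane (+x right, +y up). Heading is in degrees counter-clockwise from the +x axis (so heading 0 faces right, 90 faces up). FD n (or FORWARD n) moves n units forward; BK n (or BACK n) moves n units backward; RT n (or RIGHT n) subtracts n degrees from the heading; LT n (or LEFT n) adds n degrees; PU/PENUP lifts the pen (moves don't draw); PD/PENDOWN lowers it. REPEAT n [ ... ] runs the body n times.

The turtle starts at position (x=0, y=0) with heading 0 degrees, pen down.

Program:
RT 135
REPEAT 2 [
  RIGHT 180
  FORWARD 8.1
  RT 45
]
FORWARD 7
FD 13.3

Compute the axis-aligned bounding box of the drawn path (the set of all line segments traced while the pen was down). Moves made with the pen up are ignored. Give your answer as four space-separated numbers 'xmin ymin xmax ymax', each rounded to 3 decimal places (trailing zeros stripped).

Executing turtle program step by step:
Start: pos=(0,0), heading=0, pen down
RT 135: heading 0 -> 225
REPEAT 2 [
  -- iteration 1/2 --
  RT 180: heading 225 -> 45
  FD 8.1: (0,0) -> (5.728,5.728) [heading=45, draw]
  RT 45: heading 45 -> 0
  -- iteration 2/2 --
  RT 180: heading 0 -> 180
  FD 8.1: (5.728,5.728) -> (-2.372,5.728) [heading=180, draw]
  RT 45: heading 180 -> 135
]
FD 7: (-2.372,5.728) -> (-7.322,10.677) [heading=135, draw]
FD 13.3: (-7.322,10.677) -> (-16.727,20.082) [heading=135, draw]
Final: pos=(-16.727,20.082), heading=135, 4 segment(s) drawn

Segment endpoints: x in {-16.727, -7.322, -2.372, 0, 5.728}, y in {0, 5.728, 5.728, 10.677, 20.082}
xmin=-16.727, ymin=0, xmax=5.728, ymax=20.082

Answer: -16.727 0 5.728 20.082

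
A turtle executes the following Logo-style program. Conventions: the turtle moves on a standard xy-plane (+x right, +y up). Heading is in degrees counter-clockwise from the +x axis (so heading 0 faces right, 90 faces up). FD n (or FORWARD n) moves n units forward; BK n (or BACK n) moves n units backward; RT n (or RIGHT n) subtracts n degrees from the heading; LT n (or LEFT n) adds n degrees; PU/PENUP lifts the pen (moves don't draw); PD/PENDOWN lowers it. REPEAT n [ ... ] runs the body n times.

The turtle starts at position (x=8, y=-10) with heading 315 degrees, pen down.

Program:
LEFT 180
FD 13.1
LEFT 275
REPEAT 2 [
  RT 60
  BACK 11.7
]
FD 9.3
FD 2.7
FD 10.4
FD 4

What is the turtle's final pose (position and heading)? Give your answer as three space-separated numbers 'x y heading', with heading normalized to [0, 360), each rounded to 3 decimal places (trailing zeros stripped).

Answer: -7.758 -12.519 290

Derivation:
Executing turtle program step by step:
Start: pos=(8,-10), heading=315, pen down
LT 180: heading 315 -> 135
FD 13.1: (8,-10) -> (-1.263,-0.737) [heading=135, draw]
LT 275: heading 135 -> 50
REPEAT 2 [
  -- iteration 1/2 --
  RT 60: heading 50 -> 350
  BK 11.7: (-1.263,-0.737) -> (-12.785,1.295) [heading=350, draw]
  -- iteration 2/2 --
  RT 60: heading 350 -> 290
  BK 11.7: (-12.785,1.295) -> (-16.787,12.289) [heading=290, draw]
]
FD 9.3: (-16.787,12.289) -> (-13.606,3.55) [heading=290, draw]
FD 2.7: (-13.606,3.55) -> (-12.683,1.013) [heading=290, draw]
FD 10.4: (-12.683,1.013) -> (-9.126,-8.76) [heading=290, draw]
FD 4: (-9.126,-8.76) -> (-7.758,-12.519) [heading=290, draw]
Final: pos=(-7.758,-12.519), heading=290, 7 segment(s) drawn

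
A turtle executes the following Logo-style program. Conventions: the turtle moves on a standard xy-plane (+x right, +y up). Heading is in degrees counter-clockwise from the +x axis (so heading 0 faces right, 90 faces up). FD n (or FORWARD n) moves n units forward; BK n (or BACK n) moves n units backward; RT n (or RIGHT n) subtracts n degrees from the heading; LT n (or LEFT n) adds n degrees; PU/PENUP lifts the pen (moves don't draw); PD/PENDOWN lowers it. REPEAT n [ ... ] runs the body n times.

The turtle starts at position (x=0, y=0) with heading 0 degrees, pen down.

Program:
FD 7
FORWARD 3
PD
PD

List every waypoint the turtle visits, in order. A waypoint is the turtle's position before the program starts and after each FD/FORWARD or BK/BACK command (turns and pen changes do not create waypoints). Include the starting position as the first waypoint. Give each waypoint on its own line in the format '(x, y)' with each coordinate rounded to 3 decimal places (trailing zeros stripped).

Executing turtle program step by step:
Start: pos=(0,0), heading=0, pen down
FD 7: (0,0) -> (7,0) [heading=0, draw]
FD 3: (7,0) -> (10,0) [heading=0, draw]
PD: pen down
PD: pen down
Final: pos=(10,0), heading=0, 2 segment(s) drawn
Waypoints (3 total):
(0, 0)
(7, 0)
(10, 0)

Answer: (0, 0)
(7, 0)
(10, 0)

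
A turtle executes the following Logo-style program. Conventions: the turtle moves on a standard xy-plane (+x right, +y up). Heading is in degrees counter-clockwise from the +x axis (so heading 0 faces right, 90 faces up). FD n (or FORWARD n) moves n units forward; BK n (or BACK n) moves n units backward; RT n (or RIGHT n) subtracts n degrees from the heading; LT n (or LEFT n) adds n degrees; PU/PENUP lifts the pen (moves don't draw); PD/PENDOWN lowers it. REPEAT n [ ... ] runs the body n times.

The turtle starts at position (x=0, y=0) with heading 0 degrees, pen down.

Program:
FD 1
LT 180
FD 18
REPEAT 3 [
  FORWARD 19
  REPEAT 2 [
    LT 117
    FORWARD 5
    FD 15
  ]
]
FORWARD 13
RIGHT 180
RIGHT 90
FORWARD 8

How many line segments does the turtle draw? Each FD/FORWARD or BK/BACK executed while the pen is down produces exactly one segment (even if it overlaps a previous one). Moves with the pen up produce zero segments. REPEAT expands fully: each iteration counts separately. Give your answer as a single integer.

Answer: 19

Derivation:
Executing turtle program step by step:
Start: pos=(0,0), heading=0, pen down
FD 1: (0,0) -> (1,0) [heading=0, draw]
LT 180: heading 0 -> 180
FD 18: (1,0) -> (-17,0) [heading=180, draw]
REPEAT 3 [
  -- iteration 1/3 --
  FD 19: (-17,0) -> (-36,0) [heading=180, draw]
  REPEAT 2 [
    -- iteration 1/2 --
    LT 117: heading 180 -> 297
    FD 5: (-36,0) -> (-33.73,-4.455) [heading=297, draw]
    FD 15: (-33.73,-4.455) -> (-26.92,-17.82) [heading=297, draw]
    -- iteration 2/2 --
    LT 117: heading 297 -> 54
    FD 5: (-26.92,-17.82) -> (-23.981,-13.775) [heading=54, draw]
    FD 15: (-23.981,-13.775) -> (-15.164,-1.64) [heading=54, draw]
  ]
  -- iteration 2/3 --
  FD 19: (-15.164,-1.64) -> (-3.997,13.732) [heading=54, draw]
  REPEAT 2 [
    -- iteration 1/2 --
    LT 117: heading 54 -> 171
    FD 5: (-3.997,13.732) -> (-8.935,14.514) [heading=171, draw]
    FD 15: (-8.935,14.514) -> (-23.75,16.86) [heading=171, draw]
    -- iteration 2/2 --
    LT 117: heading 171 -> 288
    FD 5: (-23.75,16.86) -> (-22.205,12.105) [heading=288, draw]
    FD 15: (-22.205,12.105) -> (-17.57,-2.161) [heading=288, draw]
  ]
  -- iteration 3/3 --
  FD 19: (-17.57,-2.161) -> (-11.699,-20.231) [heading=288, draw]
  REPEAT 2 [
    -- iteration 1/2 --
    LT 117: heading 288 -> 45
    FD 5: (-11.699,-20.231) -> (-8.163,-16.695) [heading=45, draw]
    FD 15: (-8.163,-16.695) -> (2.443,-6.089) [heading=45, draw]
    -- iteration 2/2 --
    LT 117: heading 45 -> 162
    FD 5: (2.443,-6.089) -> (-2.312,-4.544) [heading=162, draw]
    FD 15: (-2.312,-4.544) -> (-16.578,0.091) [heading=162, draw]
  ]
]
FD 13: (-16.578,0.091) -> (-28.941,4.109) [heading=162, draw]
RT 180: heading 162 -> 342
RT 90: heading 342 -> 252
FD 8: (-28.941,4.109) -> (-31.414,-3.5) [heading=252, draw]
Final: pos=(-31.414,-3.5), heading=252, 19 segment(s) drawn
Segments drawn: 19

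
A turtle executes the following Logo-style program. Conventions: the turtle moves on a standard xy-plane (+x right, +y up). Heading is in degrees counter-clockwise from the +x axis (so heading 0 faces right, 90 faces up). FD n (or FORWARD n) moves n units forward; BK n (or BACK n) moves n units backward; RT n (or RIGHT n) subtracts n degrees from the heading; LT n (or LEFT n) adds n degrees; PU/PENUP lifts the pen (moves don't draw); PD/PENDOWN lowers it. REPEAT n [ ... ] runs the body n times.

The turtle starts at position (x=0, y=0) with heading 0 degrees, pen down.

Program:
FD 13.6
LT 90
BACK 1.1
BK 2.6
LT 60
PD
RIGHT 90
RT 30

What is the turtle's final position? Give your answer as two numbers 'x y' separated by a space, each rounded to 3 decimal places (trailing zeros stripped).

Answer: 13.6 -3.7

Derivation:
Executing turtle program step by step:
Start: pos=(0,0), heading=0, pen down
FD 13.6: (0,0) -> (13.6,0) [heading=0, draw]
LT 90: heading 0 -> 90
BK 1.1: (13.6,0) -> (13.6,-1.1) [heading=90, draw]
BK 2.6: (13.6,-1.1) -> (13.6,-3.7) [heading=90, draw]
LT 60: heading 90 -> 150
PD: pen down
RT 90: heading 150 -> 60
RT 30: heading 60 -> 30
Final: pos=(13.6,-3.7), heading=30, 3 segment(s) drawn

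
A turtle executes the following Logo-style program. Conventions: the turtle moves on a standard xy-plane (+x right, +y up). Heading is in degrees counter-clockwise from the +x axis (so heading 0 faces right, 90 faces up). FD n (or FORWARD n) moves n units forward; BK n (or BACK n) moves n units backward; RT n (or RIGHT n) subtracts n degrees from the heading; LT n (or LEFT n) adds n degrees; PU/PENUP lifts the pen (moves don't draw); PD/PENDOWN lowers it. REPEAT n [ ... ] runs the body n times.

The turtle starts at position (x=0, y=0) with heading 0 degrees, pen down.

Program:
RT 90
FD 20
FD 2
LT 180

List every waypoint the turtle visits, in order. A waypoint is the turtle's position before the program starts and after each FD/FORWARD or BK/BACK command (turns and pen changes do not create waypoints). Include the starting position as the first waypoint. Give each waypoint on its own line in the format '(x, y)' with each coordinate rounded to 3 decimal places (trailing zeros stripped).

Executing turtle program step by step:
Start: pos=(0,0), heading=0, pen down
RT 90: heading 0 -> 270
FD 20: (0,0) -> (0,-20) [heading=270, draw]
FD 2: (0,-20) -> (0,-22) [heading=270, draw]
LT 180: heading 270 -> 90
Final: pos=(0,-22), heading=90, 2 segment(s) drawn
Waypoints (3 total):
(0, 0)
(0, -20)
(0, -22)

Answer: (0, 0)
(0, -20)
(0, -22)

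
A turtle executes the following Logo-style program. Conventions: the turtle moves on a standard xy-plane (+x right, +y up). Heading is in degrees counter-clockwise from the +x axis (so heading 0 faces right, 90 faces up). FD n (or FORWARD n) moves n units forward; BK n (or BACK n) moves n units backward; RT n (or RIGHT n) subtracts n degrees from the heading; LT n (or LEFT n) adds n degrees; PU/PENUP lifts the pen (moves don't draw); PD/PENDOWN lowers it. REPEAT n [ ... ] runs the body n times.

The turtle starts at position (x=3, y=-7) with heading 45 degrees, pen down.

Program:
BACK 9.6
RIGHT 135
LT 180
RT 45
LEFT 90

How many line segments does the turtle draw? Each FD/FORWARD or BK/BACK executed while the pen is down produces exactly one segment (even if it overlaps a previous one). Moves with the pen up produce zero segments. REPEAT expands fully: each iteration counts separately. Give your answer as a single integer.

Answer: 1

Derivation:
Executing turtle program step by step:
Start: pos=(3,-7), heading=45, pen down
BK 9.6: (3,-7) -> (-3.788,-13.788) [heading=45, draw]
RT 135: heading 45 -> 270
LT 180: heading 270 -> 90
RT 45: heading 90 -> 45
LT 90: heading 45 -> 135
Final: pos=(-3.788,-13.788), heading=135, 1 segment(s) drawn
Segments drawn: 1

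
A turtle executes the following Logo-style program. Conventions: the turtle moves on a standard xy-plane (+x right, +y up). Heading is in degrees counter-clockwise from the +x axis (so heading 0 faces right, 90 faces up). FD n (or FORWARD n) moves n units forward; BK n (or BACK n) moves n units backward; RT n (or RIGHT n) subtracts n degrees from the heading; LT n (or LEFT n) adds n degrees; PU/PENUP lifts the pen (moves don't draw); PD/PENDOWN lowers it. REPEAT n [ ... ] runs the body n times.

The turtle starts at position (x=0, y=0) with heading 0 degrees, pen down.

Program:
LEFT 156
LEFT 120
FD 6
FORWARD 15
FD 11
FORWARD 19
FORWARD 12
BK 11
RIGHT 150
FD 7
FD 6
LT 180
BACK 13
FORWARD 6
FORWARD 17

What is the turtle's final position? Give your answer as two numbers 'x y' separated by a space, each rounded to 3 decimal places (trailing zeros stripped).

Executing turtle program step by step:
Start: pos=(0,0), heading=0, pen down
LT 156: heading 0 -> 156
LT 120: heading 156 -> 276
FD 6: (0,0) -> (0.627,-5.967) [heading=276, draw]
FD 15: (0.627,-5.967) -> (2.195,-20.885) [heading=276, draw]
FD 11: (2.195,-20.885) -> (3.345,-31.825) [heading=276, draw]
FD 19: (3.345,-31.825) -> (5.331,-50.721) [heading=276, draw]
FD 12: (5.331,-50.721) -> (6.585,-62.655) [heading=276, draw]
BK 11: (6.585,-62.655) -> (5.435,-51.715) [heading=276, draw]
RT 150: heading 276 -> 126
FD 7: (5.435,-51.715) -> (1.321,-46.052) [heading=126, draw]
FD 6: (1.321,-46.052) -> (-2.206,-41.198) [heading=126, draw]
LT 180: heading 126 -> 306
BK 13: (-2.206,-41.198) -> (-9.847,-30.681) [heading=306, draw]
FD 6: (-9.847,-30.681) -> (-6.32,-35.535) [heading=306, draw]
FD 17: (-6.32,-35.535) -> (3.672,-49.288) [heading=306, draw]
Final: pos=(3.672,-49.288), heading=306, 11 segment(s) drawn

Answer: 3.672 -49.288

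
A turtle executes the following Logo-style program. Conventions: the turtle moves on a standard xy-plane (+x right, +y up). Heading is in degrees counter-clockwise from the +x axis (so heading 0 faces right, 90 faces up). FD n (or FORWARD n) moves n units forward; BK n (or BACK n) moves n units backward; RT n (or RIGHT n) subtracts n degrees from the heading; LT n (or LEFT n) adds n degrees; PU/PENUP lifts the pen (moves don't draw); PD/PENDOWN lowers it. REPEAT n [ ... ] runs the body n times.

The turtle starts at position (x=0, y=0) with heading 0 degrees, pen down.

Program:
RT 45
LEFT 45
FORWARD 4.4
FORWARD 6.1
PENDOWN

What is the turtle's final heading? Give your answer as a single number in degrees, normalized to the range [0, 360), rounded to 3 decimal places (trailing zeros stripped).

Answer: 0

Derivation:
Executing turtle program step by step:
Start: pos=(0,0), heading=0, pen down
RT 45: heading 0 -> 315
LT 45: heading 315 -> 0
FD 4.4: (0,0) -> (4.4,0) [heading=0, draw]
FD 6.1: (4.4,0) -> (10.5,0) [heading=0, draw]
PD: pen down
Final: pos=(10.5,0), heading=0, 2 segment(s) drawn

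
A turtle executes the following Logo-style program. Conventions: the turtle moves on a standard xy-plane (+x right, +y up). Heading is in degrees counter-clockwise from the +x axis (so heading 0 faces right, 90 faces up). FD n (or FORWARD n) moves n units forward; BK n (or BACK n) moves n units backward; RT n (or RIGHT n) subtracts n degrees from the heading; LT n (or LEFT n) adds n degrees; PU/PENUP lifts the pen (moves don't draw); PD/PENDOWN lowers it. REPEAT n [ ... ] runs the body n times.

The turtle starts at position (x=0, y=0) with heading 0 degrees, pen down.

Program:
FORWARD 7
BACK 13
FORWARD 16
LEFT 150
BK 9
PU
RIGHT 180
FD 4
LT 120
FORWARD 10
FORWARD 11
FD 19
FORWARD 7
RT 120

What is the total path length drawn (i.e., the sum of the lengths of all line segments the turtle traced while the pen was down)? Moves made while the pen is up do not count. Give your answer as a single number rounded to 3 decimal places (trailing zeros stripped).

Executing turtle program step by step:
Start: pos=(0,0), heading=0, pen down
FD 7: (0,0) -> (7,0) [heading=0, draw]
BK 13: (7,0) -> (-6,0) [heading=0, draw]
FD 16: (-6,0) -> (10,0) [heading=0, draw]
LT 150: heading 0 -> 150
BK 9: (10,0) -> (17.794,-4.5) [heading=150, draw]
PU: pen up
RT 180: heading 150 -> 330
FD 4: (17.794,-4.5) -> (21.258,-6.5) [heading=330, move]
LT 120: heading 330 -> 90
FD 10: (21.258,-6.5) -> (21.258,3.5) [heading=90, move]
FD 11: (21.258,3.5) -> (21.258,14.5) [heading=90, move]
FD 19: (21.258,14.5) -> (21.258,33.5) [heading=90, move]
FD 7: (21.258,33.5) -> (21.258,40.5) [heading=90, move]
RT 120: heading 90 -> 330
Final: pos=(21.258,40.5), heading=330, 4 segment(s) drawn

Segment lengths:
  seg 1: (0,0) -> (7,0), length = 7
  seg 2: (7,0) -> (-6,0), length = 13
  seg 3: (-6,0) -> (10,0), length = 16
  seg 4: (10,0) -> (17.794,-4.5), length = 9
Total = 45

Answer: 45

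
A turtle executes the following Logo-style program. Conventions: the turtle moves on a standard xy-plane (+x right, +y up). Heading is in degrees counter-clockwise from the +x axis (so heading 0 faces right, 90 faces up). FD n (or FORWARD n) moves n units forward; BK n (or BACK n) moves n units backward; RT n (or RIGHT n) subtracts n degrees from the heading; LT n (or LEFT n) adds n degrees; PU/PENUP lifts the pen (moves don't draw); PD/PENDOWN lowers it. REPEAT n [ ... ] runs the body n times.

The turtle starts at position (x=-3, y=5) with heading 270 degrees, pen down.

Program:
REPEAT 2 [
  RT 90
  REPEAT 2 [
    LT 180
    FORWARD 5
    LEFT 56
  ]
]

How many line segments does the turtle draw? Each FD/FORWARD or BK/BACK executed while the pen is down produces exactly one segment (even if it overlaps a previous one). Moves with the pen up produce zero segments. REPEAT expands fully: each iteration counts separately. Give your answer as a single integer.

Executing turtle program step by step:
Start: pos=(-3,5), heading=270, pen down
REPEAT 2 [
  -- iteration 1/2 --
  RT 90: heading 270 -> 180
  REPEAT 2 [
    -- iteration 1/2 --
    LT 180: heading 180 -> 0
    FD 5: (-3,5) -> (2,5) [heading=0, draw]
    LT 56: heading 0 -> 56
    -- iteration 2/2 --
    LT 180: heading 56 -> 236
    FD 5: (2,5) -> (-0.796,0.855) [heading=236, draw]
    LT 56: heading 236 -> 292
  ]
  -- iteration 2/2 --
  RT 90: heading 292 -> 202
  REPEAT 2 [
    -- iteration 1/2 --
    LT 180: heading 202 -> 22
    FD 5: (-0.796,0.855) -> (3.84,2.728) [heading=22, draw]
    LT 56: heading 22 -> 78
    -- iteration 2/2 --
    LT 180: heading 78 -> 258
    FD 5: (3.84,2.728) -> (2.8,-2.163) [heading=258, draw]
    LT 56: heading 258 -> 314
  ]
]
Final: pos=(2.8,-2.163), heading=314, 4 segment(s) drawn
Segments drawn: 4

Answer: 4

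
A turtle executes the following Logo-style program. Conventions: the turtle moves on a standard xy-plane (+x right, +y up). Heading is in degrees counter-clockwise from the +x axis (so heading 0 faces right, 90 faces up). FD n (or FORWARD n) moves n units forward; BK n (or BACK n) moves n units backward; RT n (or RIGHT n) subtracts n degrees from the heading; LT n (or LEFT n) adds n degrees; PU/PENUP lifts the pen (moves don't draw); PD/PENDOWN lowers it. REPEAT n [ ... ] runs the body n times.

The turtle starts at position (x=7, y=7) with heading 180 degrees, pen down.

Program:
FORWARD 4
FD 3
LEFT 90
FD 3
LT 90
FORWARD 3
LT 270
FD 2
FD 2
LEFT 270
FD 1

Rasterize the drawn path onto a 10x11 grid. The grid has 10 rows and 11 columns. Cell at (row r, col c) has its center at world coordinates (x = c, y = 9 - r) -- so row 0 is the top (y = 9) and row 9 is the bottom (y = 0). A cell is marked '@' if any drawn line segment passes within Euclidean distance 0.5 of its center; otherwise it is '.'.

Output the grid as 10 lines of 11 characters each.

Segment 0: (7,7) -> (3,7)
Segment 1: (3,7) -> (0,7)
Segment 2: (0,7) -> (-0,4)
Segment 3: (-0,4) -> (3,4)
Segment 4: (3,4) -> (3,2)
Segment 5: (3,2) -> (3,0)
Segment 6: (3,0) -> (2,0)

Answer: ...........
...........
@@@@@@@@...
@..........
@..........
@@@@.......
...@.......
...@.......
...@.......
..@@.......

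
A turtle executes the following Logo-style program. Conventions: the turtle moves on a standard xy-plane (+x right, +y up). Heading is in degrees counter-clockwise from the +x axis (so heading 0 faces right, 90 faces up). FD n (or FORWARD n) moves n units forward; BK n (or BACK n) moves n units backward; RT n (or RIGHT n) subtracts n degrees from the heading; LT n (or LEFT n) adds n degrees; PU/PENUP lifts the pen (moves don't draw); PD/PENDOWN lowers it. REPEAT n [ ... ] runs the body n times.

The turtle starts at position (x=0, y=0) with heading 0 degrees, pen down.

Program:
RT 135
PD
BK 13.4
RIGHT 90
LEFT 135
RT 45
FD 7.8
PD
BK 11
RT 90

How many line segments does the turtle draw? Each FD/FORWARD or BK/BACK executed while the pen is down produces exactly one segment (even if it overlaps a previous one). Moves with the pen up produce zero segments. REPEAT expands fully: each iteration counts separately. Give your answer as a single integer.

Executing turtle program step by step:
Start: pos=(0,0), heading=0, pen down
RT 135: heading 0 -> 225
PD: pen down
BK 13.4: (0,0) -> (9.475,9.475) [heading=225, draw]
RT 90: heading 225 -> 135
LT 135: heading 135 -> 270
RT 45: heading 270 -> 225
FD 7.8: (9.475,9.475) -> (3.96,3.96) [heading=225, draw]
PD: pen down
BK 11: (3.96,3.96) -> (11.738,11.738) [heading=225, draw]
RT 90: heading 225 -> 135
Final: pos=(11.738,11.738), heading=135, 3 segment(s) drawn
Segments drawn: 3

Answer: 3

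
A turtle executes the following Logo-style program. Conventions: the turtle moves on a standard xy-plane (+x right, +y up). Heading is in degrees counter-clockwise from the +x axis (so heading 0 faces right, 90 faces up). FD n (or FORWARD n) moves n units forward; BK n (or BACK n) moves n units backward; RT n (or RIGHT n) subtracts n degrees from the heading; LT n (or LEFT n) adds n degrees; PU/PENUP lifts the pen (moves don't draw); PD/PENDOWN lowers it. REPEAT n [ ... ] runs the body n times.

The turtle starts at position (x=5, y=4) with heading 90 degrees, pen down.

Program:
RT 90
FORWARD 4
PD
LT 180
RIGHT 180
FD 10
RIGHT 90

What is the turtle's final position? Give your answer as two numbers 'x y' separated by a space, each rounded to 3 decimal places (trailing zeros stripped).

Answer: 19 4

Derivation:
Executing turtle program step by step:
Start: pos=(5,4), heading=90, pen down
RT 90: heading 90 -> 0
FD 4: (5,4) -> (9,4) [heading=0, draw]
PD: pen down
LT 180: heading 0 -> 180
RT 180: heading 180 -> 0
FD 10: (9,4) -> (19,4) [heading=0, draw]
RT 90: heading 0 -> 270
Final: pos=(19,4), heading=270, 2 segment(s) drawn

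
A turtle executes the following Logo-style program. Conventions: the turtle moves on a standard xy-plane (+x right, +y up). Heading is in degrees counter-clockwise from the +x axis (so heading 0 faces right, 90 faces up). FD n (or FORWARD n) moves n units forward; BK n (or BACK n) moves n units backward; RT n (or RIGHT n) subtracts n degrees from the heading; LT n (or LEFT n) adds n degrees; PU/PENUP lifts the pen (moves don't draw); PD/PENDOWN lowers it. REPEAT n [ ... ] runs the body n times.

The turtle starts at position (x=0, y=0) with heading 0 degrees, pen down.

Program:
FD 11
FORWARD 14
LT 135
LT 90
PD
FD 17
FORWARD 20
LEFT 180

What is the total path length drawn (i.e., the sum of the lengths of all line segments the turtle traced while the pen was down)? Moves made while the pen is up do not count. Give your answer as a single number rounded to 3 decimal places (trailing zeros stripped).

Executing turtle program step by step:
Start: pos=(0,0), heading=0, pen down
FD 11: (0,0) -> (11,0) [heading=0, draw]
FD 14: (11,0) -> (25,0) [heading=0, draw]
LT 135: heading 0 -> 135
LT 90: heading 135 -> 225
PD: pen down
FD 17: (25,0) -> (12.979,-12.021) [heading=225, draw]
FD 20: (12.979,-12.021) -> (-1.163,-26.163) [heading=225, draw]
LT 180: heading 225 -> 45
Final: pos=(-1.163,-26.163), heading=45, 4 segment(s) drawn

Segment lengths:
  seg 1: (0,0) -> (11,0), length = 11
  seg 2: (11,0) -> (25,0), length = 14
  seg 3: (25,0) -> (12.979,-12.021), length = 17
  seg 4: (12.979,-12.021) -> (-1.163,-26.163), length = 20
Total = 62

Answer: 62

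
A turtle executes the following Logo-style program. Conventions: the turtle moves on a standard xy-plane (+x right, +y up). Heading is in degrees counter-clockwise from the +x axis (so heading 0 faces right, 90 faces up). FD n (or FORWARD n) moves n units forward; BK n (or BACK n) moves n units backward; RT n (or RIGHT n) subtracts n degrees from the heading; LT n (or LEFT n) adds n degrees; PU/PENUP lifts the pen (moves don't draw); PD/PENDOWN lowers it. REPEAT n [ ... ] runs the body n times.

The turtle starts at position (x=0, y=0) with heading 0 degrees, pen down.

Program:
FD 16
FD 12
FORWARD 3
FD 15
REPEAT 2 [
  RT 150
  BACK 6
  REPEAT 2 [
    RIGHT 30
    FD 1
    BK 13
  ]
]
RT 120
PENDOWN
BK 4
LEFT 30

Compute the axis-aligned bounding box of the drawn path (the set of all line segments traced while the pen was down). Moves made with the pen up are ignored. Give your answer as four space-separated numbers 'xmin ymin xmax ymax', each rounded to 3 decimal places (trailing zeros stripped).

Answer: 0 -3.5 73.588 13.392

Derivation:
Executing turtle program step by step:
Start: pos=(0,0), heading=0, pen down
FD 16: (0,0) -> (16,0) [heading=0, draw]
FD 12: (16,0) -> (28,0) [heading=0, draw]
FD 3: (28,0) -> (31,0) [heading=0, draw]
FD 15: (31,0) -> (46,0) [heading=0, draw]
REPEAT 2 [
  -- iteration 1/2 --
  RT 150: heading 0 -> 210
  BK 6: (46,0) -> (51.196,3) [heading=210, draw]
  REPEAT 2 [
    -- iteration 1/2 --
    RT 30: heading 210 -> 180
    FD 1: (51.196,3) -> (50.196,3) [heading=180, draw]
    BK 13: (50.196,3) -> (63.196,3) [heading=180, draw]
    -- iteration 2/2 --
    RT 30: heading 180 -> 150
    FD 1: (63.196,3) -> (62.33,3.5) [heading=150, draw]
    BK 13: (62.33,3.5) -> (73.588,-3) [heading=150, draw]
  ]
  -- iteration 2/2 --
  RT 150: heading 150 -> 0
  BK 6: (73.588,-3) -> (67.588,-3) [heading=0, draw]
  REPEAT 2 [
    -- iteration 1/2 --
    RT 30: heading 0 -> 330
    FD 1: (67.588,-3) -> (68.454,-3.5) [heading=330, draw]
    BK 13: (68.454,-3.5) -> (57.196,3) [heading=330, draw]
    -- iteration 2/2 --
    RT 30: heading 330 -> 300
    FD 1: (57.196,3) -> (57.696,2.134) [heading=300, draw]
    BK 13: (57.696,2.134) -> (51.196,13.392) [heading=300, draw]
  ]
]
RT 120: heading 300 -> 180
PD: pen down
BK 4: (51.196,13.392) -> (55.196,13.392) [heading=180, draw]
LT 30: heading 180 -> 210
Final: pos=(55.196,13.392), heading=210, 15 segment(s) drawn

Segment endpoints: x in {0, 16, 28, 31, 46, 50.196, 51.196, 55.196, 57.196, 57.696, 62.33, 63.196, 67.588, 68.454, 73.588}, y in {-3.5, -3, -3, 0, 2.134, 3, 3, 3, 3.5, 13.392, 13.392}
xmin=0, ymin=-3.5, xmax=73.588, ymax=13.392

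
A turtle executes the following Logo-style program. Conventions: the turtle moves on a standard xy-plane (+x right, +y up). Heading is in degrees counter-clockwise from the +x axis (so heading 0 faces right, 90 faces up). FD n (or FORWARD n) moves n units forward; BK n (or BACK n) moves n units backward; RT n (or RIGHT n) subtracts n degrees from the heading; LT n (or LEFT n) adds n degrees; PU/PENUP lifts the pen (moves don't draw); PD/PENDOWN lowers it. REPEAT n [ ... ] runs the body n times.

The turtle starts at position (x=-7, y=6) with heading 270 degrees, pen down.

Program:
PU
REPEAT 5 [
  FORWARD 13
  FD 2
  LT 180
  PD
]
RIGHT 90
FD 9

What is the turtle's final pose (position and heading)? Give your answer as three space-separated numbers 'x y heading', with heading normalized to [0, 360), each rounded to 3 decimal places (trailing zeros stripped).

Executing turtle program step by step:
Start: pos=(-7,6), heading=270, pen down
PU: pen up
REPEAT 5 [
  -- iteration 1/5 --
  FD 13: (-7,6) -> (-7,-7) [heading=270, move]
  FD 2: (-7,-7) -> (-7,-9) [heading=270, move]
  LT 180: heading 270 -> 90
  PD: pen down
  -- iteration 2/5 --
  FD 13: (-7,-9) -> (-7,4) [heading=90, draw]
  FD 2: (-7,4) -> (-7,6) [heading=90, draw]
  LT 180: heading 90 -> 270
  PD: pen down
  -- iteration 3/5 --
  FD 13: (-7,6) -> (-7,-7) [heading=270, draw]
  FD 2: (-7,-7) -> (-7,-9) [heading=270, draw]
  LT 180: heading 270 -> 90
  PD: pen down
  -- iteration 4/5 --
  FD 13: (-7,-9) -> (-7,4) [heading=90, draw]
  FD 2: (-7,4) -> (-7,6) [heading=90, draw]
  LT 180: heading 90 -> 270
  PD: pen down
  -- iteration 5/5 --
  FD 13: (-7,6) -> (-7,-7) [heading=270, draw]
  FD 2: (-7,-7) -> (-7,-9) [heading=270, draw]
  LT 180: heading 270 -> 90
  PD: pen down
]
RT 90: heading 90 -> 0
FD 9: (-7,-9) -> (2,-9) [heading=0, draw]
Final: pos=(2,-9), heading=0, 9 segment(s) drawn

Answer: 2 -9 0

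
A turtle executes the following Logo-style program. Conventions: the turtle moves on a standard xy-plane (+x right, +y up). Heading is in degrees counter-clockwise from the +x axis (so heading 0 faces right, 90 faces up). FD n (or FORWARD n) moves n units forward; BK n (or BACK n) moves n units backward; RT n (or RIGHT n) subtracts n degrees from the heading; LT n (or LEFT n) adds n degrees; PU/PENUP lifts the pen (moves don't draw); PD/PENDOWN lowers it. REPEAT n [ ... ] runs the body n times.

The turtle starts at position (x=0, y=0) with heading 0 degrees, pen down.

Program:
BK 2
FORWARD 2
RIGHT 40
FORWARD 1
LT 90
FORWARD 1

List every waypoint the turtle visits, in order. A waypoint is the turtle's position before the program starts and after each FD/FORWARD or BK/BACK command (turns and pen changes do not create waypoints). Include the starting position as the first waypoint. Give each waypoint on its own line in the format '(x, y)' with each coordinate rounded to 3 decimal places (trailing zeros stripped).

Executing turtle program step by step:
Start: pos=(0,0), heading=0, pen down
BK 2: (0,0) -> (-2,0) [heading=0, draw]
FD 2: (-2,0) -> (0,0) [heading=0, draw]
RT 40: heading 0 -> 320
FD 1: (0,0) -> (0.766,-0.643) [heading=320, draw]
LT 90: heading 320 -> 50
FD 1: (0.766,-0.643) -> (1.409,0.123) [heading=50, draw]
Final: pos=(1.409,0.123), heading=50, 4 segment(s) drawn
Waypoints (5 total):
(0, 0)
(-2, 0)
(0, 0)
(0.766, -0.643)
(1.409, 0.123)

Answer: (0, 0)
(-2, 0)
(0, 0)
(0.766, -0.643)
(1.409, 0.123)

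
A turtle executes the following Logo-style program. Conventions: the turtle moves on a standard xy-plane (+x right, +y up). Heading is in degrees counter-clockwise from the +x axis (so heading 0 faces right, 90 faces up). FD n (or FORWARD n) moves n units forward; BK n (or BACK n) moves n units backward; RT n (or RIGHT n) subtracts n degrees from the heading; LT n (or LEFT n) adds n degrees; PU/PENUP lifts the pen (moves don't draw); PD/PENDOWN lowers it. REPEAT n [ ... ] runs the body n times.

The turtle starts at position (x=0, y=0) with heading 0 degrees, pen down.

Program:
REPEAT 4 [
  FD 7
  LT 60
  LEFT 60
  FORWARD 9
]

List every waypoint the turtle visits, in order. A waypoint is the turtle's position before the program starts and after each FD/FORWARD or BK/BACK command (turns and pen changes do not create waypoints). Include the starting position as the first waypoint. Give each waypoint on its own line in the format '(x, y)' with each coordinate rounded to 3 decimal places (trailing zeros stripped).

Executing turtle program step by step:
Start: pos=(0,0), heading=0, pen down
REPEAT 4 [
  -- iteration 1/4 --
  FD 7: (0,0) -> (7,0) [heading=0, draw]
  LT 60: heading 0 -> 60
  LT 60: heading 60 -> 120
  FD 9: (7,0) -> (2.5,7.794) [heading=120, draw]
  -- iteration 2/4 --
  FD 7: (2.5,7.794) -> (-1,13.856) [heading=120, draw]
  LT 60: heading 120 -> 180
  LT 60: heading 180 -> 240
  FD 9: (-1,13.856) -> (-5.5,6.062) [heading=240, draw]
  -- iteration 3/4 --
  FD 7: (-5.5,6.062) -> (-9,0) [heading=240, draw]
  LT 60: heading 240 -> 300
  LT 60: heading 300 -> 0
  FD 9: (-9,0) -> (0,0) [heading=0, draw]
  -- iteration 4/4 --
  FD 7: (0,0) -> (7,0) [heading=0, draw]
  LT 60: heading 0 -> 60
  LT 60: heading 60 -> 120
  FD 9: (7,0) -> (2.5,7.794) [heading=120, draw]
]
Final: pos=(2.5,7.794), heading=120, 8 segment(s) drawn
Waypoints (9 total):
(0, 0)
(7, 0)
(2.5, 7.794)
(-1, 13.856)
(-5.5, 6.062)
(-9, 0)
(0, 0)
(7, 0)
(2.5, 7.794)

Answer: (0, 0)
(7, 0)
(2.5, 7.794)
(-1, 13.856)
(-5.5, 6.062)
(-9, 0)
(0, 0)
(7, 0)
(2.5, 7.794)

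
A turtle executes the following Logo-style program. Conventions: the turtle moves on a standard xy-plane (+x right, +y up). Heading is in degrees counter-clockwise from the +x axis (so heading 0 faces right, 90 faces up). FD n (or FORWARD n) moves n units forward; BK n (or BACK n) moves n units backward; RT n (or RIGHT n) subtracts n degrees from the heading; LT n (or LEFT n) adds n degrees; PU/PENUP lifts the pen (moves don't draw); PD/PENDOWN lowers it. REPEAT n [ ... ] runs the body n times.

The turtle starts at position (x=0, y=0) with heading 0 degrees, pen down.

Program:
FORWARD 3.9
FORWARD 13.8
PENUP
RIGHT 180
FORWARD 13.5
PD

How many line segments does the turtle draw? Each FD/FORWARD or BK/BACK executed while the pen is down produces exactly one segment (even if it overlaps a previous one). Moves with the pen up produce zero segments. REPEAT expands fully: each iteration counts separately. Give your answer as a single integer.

Executing turtle program step by step:
Start: pos=(0,0), heading=0, pen down
FD 3.9: (0,0) -> (3.9,0) [heading=0, draw]
FD 13.8: (3.9,0) -> (17.7,0) [heading=0, draw]
PU: pen up
RT 180: heading 0 -> 180
FD 13.5: (17.7,0) -> (4.2,0) [heading=180, move]
PD: pen down
Final: pos=(4.2,0), heading=180, 2 segment(s) drawn
Segments drawn: 2

Answer: 2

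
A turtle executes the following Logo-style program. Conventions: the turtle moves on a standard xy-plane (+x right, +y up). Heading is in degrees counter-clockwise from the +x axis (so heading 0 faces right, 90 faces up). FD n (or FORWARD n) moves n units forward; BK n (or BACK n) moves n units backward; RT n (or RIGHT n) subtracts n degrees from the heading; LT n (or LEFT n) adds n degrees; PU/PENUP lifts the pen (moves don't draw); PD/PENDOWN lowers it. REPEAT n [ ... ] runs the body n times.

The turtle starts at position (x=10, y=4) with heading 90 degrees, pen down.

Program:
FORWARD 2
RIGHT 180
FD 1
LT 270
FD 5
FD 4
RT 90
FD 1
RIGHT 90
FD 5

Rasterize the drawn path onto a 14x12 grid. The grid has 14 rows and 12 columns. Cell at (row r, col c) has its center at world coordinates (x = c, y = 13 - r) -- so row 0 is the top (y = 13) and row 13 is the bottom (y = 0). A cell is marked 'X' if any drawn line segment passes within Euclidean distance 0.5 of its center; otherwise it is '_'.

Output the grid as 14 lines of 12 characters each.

Answer: ____________
____________
____________
____________
____________
____________
____________
_XXXXXX___X_
_XXXXXXXXXX_
__________X_
____________
____________
____________
____________

Derivation:
Segment 0: (10,4) -> (10,6)
Segment 1: (10,6) -> (10,5)
Segment 2: (10,5) -> (5,5)
Segment 3: (5,5) -> (1,5)
Segment 4: (1,5) -> (1,6)
Segment 5: (1,6) -> (6,6)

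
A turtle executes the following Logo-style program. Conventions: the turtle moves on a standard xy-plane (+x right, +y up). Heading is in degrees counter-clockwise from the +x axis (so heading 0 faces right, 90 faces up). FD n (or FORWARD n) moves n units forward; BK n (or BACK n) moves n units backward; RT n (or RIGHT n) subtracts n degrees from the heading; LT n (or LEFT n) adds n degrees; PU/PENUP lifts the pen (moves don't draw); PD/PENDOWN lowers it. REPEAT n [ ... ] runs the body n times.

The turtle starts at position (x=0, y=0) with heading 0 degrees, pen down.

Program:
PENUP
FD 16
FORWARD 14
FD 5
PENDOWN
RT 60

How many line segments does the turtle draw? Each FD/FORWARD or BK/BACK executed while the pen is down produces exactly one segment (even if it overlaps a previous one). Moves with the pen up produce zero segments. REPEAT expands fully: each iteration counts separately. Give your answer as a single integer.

Answer: 0

Derivation:
Executing turtle program step by step:
Start: pos=(0,0), heading=0, pen down
PU: pen up
FD 16: (0,0) -> (16,0) [heading=0, move]
FD 14: (16,0) -> (30,0) [heading=0, move]
FD 5: (30,0) -> (35,0) [heading=0, move]
PD: pen down
RT 60: heading 0 -> 300
Final: pos=(35,0), heading=300, 0 segment(s) drawn
Segments drawn: 0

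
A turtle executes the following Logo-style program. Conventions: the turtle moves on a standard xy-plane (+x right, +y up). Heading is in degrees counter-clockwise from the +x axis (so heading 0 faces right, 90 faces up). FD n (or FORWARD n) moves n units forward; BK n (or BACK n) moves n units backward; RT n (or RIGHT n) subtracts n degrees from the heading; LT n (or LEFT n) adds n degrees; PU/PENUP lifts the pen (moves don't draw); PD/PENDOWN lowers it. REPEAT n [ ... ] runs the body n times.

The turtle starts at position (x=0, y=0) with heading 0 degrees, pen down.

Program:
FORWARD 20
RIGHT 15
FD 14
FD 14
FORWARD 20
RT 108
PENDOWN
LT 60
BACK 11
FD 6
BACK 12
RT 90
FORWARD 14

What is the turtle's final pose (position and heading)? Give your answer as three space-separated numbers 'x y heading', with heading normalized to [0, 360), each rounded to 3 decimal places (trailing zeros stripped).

Executing turtle program step by step:
Start: pos=(0,0), heading=0, pen down
FD 20: (0,0) -> (20,0) [heading=0, draw]
RT 15: heading 0 -> 345
FD 14: (20,0) -> (33.523,-3.623) [heading=345, draw]
FD 14: (33.523,-3.623) -> (47.046,-7.247) [heading=345, draw]
FD 20: (47.046,-7.247) -> (66.364,-12.423) [heading=345, draw]
RT 108: heading 345 -> 237
PD: pen down
LT 60: heading 237 -> 297
BK 11: (66.364,-12.423) -> (61.371,-2.622) [heading=297, draw]
FD 6: (61.371,-2.622) -> (64.094,-7.968) [heading=297, draw]
BK 12: (64.094,-7.968) -> (58.647,2.724) [heading=297, draw]
RT 90: heading 297 -> 207
FD 14: (58.647,2.724) -> (46.173,-3.632) [heading=207, draw]
Final: pos=(46.173,-3.632), heading=207, 8 segment(s) drawn

Answer: 46.173 -3.632 207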